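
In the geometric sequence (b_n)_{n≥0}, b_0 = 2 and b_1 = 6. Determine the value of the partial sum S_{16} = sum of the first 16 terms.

Common ratio r = 3.
b_n = 2·3^(n-0).
S = 2·(3^16 - 1)/(3 - 1) = 2·(43046721 - 1)/(2) = 43046720.

43046720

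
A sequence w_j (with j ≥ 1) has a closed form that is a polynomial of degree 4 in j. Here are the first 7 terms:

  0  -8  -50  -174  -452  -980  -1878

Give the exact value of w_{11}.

1st diffs: -8, -42, -124, -278, -528, -898.
2nd diffs: -34, -82, -154, -250, -370.
3rd diffs: -48, -72, -96, -120.
4th diffs: -24, -24, -24 (constant).
Newton forward-difference form: w_j = (-8)·C(j-1,1) + (-34)·C(j-1,2) + (-48)·C(j-1,3) + (-24)·C(j-1,4).
At j = 11: j-1 = 10, so w_{11} = -80 - 1530 - 5760 - 5040 = -12410.

-12410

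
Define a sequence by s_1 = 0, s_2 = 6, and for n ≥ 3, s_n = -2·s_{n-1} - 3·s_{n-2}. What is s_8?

Iterate the recurrence:
s_3 = -12, s_4 = 6, s_5 = 24, s_6 = -66, s_7 = 60, s_8 = 78.

78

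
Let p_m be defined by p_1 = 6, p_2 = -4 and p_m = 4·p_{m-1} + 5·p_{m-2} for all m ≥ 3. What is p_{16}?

Applying the relation repeatedly:
p_3 = 14;  p_4 = 36;  p_5 = 214;  …;  p_{13} = 81380214;  p_{14} = 406901036;  p_{15} = 2034505214;  p_{16} = 10172526036.
(Characteristic roots are 5 and -1.)

10172526036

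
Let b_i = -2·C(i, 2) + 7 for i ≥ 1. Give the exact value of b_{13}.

C(13, 2) = 78, so b_{13} = -149.

-149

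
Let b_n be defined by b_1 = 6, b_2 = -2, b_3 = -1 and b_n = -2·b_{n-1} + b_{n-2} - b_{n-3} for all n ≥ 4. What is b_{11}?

3400

Applying the relation repeatedly:
b_4 = -6; b_5 = 13; b_6 = -31; b_7 = 81; b_8 = -206; b_9 = 524; b_{10} = -1335; b_{11} = 3400.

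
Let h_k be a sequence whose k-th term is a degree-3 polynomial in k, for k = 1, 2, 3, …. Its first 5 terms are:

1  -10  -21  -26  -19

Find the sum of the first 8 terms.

1st diffs: -11, -11, -5, 7.
2nd diffs: 0, 6, 12.
3rd diffs: 6, 6 (constant).
Newton forward-difference form: h_k = 1 + (-11)·C(k-1,1) + 6·C(k-1,3).
Continuing: 6, 55, 134.
Summing k = 1..8 (8 terms) gives 120.

120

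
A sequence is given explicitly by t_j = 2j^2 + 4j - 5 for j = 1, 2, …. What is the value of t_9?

t_9 = 2·9^2 + 4·9 - 5 = 193.

193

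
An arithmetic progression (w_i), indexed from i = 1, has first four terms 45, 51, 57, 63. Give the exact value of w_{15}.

129

Common difference d = 6.
w_i = 45 + (i - 1)·6.
w_{15} = 45 + 14·6 = 129.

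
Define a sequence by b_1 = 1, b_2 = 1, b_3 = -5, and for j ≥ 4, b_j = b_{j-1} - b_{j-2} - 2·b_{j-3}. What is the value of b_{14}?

739

Applying the relation repeatedly:
b_4 = -8; b_5 = -5; b_6 = 13; …; b_{11} = -161; b_{12} = 25; b_{13} = 442; b_{14} = 739.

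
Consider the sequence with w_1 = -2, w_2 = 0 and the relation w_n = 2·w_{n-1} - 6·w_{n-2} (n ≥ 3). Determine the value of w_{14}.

w_3 = 12; w_4 = 24; w_5 = -24; …; w_{11} = -13632; w_{12} = -36480; w_{13} = 8832; w_{14} = 236544.

236544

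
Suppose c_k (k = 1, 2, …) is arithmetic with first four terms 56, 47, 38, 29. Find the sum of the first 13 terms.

26

Common difference d = -9.
c_k = 56 + (k - 1)·(-9).
c_{13} = -52; S = 13·(56 + (-52))/2 = 26.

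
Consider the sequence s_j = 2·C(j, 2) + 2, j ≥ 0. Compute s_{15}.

212

C(15, 2) = 105, so s_{15} = 212.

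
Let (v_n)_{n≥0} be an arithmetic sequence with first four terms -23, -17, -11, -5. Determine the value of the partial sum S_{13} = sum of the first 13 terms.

Common difference d = 6.
v_n = -23 + (n - 0)·6.
v_{12} = 49; S = 13·(-23 + 49)/2 = 169.

169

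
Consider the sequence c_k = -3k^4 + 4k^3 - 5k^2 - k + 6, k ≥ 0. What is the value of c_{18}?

c_{18} = -3·18^4 + 4·18^3 - 5·18^2 - 1·18 + 6 = -293232.

-293232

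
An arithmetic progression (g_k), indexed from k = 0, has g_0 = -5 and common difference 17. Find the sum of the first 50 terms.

20575

g_k = -5 + (k - 0)·17.
g_{49} = 828; S = 50·(-5 + 828)/2 = 20575.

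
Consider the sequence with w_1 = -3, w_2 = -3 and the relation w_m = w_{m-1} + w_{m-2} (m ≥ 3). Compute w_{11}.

Applying the relation repeatedly:
w_3 = -6, w_4 = -9, w_5 = -15, w_6 = -24, w_7 = -39, w_8 = -63, w_9 = -102, w_{10} = -165, w_{11} = -267.

-267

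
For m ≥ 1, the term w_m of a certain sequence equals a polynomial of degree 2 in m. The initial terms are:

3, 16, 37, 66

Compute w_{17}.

1st diffs: 13, 21, 29.
2nd diffs: 8, 8 (constant).
Newton forward-difference form: w_m = 3 + 13·C(m-1,1) + 8·C(m-1,2).
At m = 17: m-1 = 16, so w_{17} = 3 + 208 + 960 = 1171.

1171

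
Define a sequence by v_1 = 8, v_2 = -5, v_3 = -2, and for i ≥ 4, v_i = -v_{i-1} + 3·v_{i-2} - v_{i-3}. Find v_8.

v_4 = -21, v_5 = 20, v_6 = -81, v_7 = 162, v_8 = -425.

-425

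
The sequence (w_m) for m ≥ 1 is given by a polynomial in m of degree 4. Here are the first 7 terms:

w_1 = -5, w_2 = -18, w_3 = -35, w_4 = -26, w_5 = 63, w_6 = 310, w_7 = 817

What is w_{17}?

1st diffs: -13, -17, 9, 89, 247, 507.
2nd diffs: -4, 26, 80, 158, 260.
3rd diffs: 30, 54, 78, 102.
4th diffs: 24, 24, 24 (constant).
Newton forward-difference form: w_m = -5 + (-13)·C(m-1,1) + (-4)·C(m-1,2) + 30·C(m-1,3) + 24·C(m-1,4).
At m = 17: m-1 = 16, so w_{17} = -5 - 208 - 480 + 16800 + 43680 = 59787.

59787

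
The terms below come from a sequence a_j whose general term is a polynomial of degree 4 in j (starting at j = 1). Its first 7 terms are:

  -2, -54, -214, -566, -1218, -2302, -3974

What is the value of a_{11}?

1st diffs: -52, -160, -352, -652, -1084, -1672.
2nd diffs: -108, -192, -300, -432, -588.
3rd diffs: -84, -108, -132, -156.
4th diffs: -24, -24, -24 (constant).
Newton forward-difference form: a_j = -2 + (-52)·C(j-1,1) + (-108)·C(j-1,2) + (-84)·C(j-1,3) + (-24)·C(j-1,4).
At j = 11: j-1 = 10, so a_{11} = -2 - 520 - 4860 - 10080 - 5040 = -20502.

-20502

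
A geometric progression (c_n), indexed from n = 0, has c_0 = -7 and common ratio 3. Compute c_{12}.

-3720087

c_n = (-7)·3^(n-0).
c_{12} = (-7)·3^12 = -3720087.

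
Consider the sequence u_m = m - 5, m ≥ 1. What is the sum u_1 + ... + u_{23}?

161

Over m = 1..23: Σm = 276.
Total = (1)·276 + (-5)·23 = 161.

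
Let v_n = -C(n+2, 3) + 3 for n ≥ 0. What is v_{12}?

C(14, 3) = 364, so v_{12} = -361.

-361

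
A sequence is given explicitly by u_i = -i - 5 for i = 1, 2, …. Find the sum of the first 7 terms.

Over i = 1..7: Σi = 28.
Total = (-1)·28 + (-5)·7 = -63.

-63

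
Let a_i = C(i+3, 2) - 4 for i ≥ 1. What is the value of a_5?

24

C(8, 2) = 28, so a_5 = 24.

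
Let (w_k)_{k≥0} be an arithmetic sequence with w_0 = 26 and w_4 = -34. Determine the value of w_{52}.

-754

Common difference d = (-34 - 26) / (4 - 0) = -15.
w_k = 26 + (k - 0)·(-15).
w_{52} = 26 + 52·(-15) = -754.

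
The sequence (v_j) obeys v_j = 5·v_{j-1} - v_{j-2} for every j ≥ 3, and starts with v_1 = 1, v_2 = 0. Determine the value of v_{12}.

-1391275

Iterate the recurrence:
v_3 = -1;  v_4 = -5;  v_5 = -24;  v_6 = -115;  v_7 = -551;  v_8 = -2640;  v_9 = -12649;  v_{10} = -60605;  v_{11} = -290376;  v_{12} = -1391275.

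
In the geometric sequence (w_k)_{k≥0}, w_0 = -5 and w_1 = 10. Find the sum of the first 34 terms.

Common ratio r = -2.
w_k = (-5)·(-2)^(k-0).
S = (-5)·((-2)^34 - 1)/(-2 - 1) = (-5)·(17179869184 - 1)/(-3) = 28633115305.

28633115305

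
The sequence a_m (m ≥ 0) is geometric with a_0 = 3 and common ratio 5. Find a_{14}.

a_m = 3·5^(m-0).
a_{14} = 3·5^14 = 18310546875.

18310546875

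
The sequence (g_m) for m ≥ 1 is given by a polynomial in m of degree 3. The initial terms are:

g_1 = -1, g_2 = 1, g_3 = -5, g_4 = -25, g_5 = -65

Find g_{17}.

1st diffs: 2, -6, -20, -40.
2nd diffs: -8, -14, -20.
3rd diffs: -6, -6 (constant).
So g_m = -m^3 + 2m^2 + 3m - 5.
Evaluating at m = 17 gives g_{17} = -4289.

-4289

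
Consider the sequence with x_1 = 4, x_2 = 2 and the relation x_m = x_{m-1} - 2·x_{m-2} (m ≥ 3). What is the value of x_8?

Compute successive terms:
x_3 = -6;  x_4 = -10;  x_5 = 2;  x_6 = 22;  x_7 = 18;  x_8 = -26.

-26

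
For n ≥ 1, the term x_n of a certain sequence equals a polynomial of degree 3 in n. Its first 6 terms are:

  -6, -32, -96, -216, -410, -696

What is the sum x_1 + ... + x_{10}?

-9570

1st diffs: -26, -64, -120, -194, -286.
2nd diffs: -38, -56, -74, -92.
3rd diffs: -18, -18, -18 (constant).
Newton forward-difference form: x_n = -6 + (-26)·C(n-1,1) + (-38)·C(n-1,2) + (-18)·C(n-1,3).
Continuing: -1092, -1616, -2286, -3120.
Summing n = 1..10 (10 terms) gives -9570.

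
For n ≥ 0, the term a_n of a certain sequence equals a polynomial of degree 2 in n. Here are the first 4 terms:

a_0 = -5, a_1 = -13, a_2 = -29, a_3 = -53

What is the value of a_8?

-293

1st diffs: -8, -16, -24.
2nd diffs: -8, -8 (constant).
So a_n = -4n^2 - 4n - 5.
Evaluating at n = 8 gives a_8 = -293.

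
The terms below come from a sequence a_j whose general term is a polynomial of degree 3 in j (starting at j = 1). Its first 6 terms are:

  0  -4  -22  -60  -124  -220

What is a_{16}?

1st diffs: -4, -18, -38, -64, -96.
2nd diffs: -14, -20, -26, -32.
3rd diffs: -6, -6, -6 (constant).
Newton forward-difference form: a_j = (-4)·C(j-1,1) + (-14)·C(j-1,2) + (-6)·C(j-1,3).
At j = 16: j-1 = 15, so a_{16} = -60 - 1470 - 2730 = -4260.

-4260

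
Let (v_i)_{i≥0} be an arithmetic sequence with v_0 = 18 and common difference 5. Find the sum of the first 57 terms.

v_i = 18 + (i - 0)·5.
v_{56} = 298; S = 57·(18 + 298)/2 = 9006.

9006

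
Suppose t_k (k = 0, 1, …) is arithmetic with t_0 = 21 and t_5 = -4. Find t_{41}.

Common difference d = (-4 - 21) / (5 - 0) = -5.
t_k = 21 + (k - 0)·(-5).
t_{41} = 21 + 41·(-5) = -184.

-184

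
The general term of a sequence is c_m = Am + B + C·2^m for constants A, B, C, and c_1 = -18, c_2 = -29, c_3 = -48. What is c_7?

At m = 1, 2, 3: A + B + 2C = -18; 2A + B + 4C = -29; 3A + B + 8C = -48.
Subtracting the first from the second: A + 2C = -11.
Subtracting the second from the third: A + 4C = -19.
Solving: C = -4, A = -3, then B = -7.
Hence c_7 = -3·7 + (-7) + (-4)·128 = -540.

-540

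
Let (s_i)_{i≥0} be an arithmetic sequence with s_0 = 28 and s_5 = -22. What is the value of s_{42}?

-392

Common difference d = (-22 - 28) / (5 - 0) = -10.
s_i = 28 + (i - 0)·(-10).
s_{42} = 28 + 42·(-10) = -392.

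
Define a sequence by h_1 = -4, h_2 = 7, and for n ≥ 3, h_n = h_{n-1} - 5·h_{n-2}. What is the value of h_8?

Compute successive terms:
h_3 = 27  h_4 = -8  h_5 = -143  h_6 = -103  h_7 = 612  h_8 = 1127.

1127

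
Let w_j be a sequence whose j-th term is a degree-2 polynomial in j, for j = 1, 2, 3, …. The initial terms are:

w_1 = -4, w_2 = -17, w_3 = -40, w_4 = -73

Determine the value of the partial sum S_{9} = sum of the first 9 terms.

-1344

1st diffs: -13, -23, -33.
2nd diffs: -10, -10 (constant).
Newton forward-difference form: w_j = -4 + (-13)·C(j-1,1) + (-10)·C(j-1,2).
Continuing: …, -116, -169, -232, -305, …, w_9 = -388.
Summing j = 1..9 (9 terms) gives -1344.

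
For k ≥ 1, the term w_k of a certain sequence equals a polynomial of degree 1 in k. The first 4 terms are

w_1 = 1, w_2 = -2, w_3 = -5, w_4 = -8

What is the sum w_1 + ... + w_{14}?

-259

1st diffs: -3, -3, -3 (constant).
So w_k = -3k + 4.
Continuing: …, -11, -14, -17, -20, …, w_{14} = -38.
Summing k = 1..14 (14 terms) gives -259.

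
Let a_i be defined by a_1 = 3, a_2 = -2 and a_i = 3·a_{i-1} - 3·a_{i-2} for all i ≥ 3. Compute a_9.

Applying the relation repeatedly:
a_3 = -15; a_4 = -39; a_5 = -72; a_6 = -99; a_7 = -81; a_8 = 54; a_9 = 405.

405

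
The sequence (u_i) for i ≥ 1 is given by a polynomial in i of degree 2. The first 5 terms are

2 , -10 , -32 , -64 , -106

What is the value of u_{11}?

1st diffs: -12, -22, -32, -42.
2nd diffs: -10, -10, -10 (constant).
Newton forward-difference form: u_i = 2 + (-12)·C(i-1,1) + (-10)·C(i-1,2).
At i = 11: i-1 = 10, so u_{11} = 2 - 120 - 450 = -568.

-568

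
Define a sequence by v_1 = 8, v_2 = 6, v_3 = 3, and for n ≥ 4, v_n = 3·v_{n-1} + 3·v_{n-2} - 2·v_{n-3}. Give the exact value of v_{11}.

76326

Step forward from the initial values:
v_4 = 11;  v_5 = 30;  v_6 = 117;  v_7 = 419;  v_8 = 1548;  v_9 = 5667;  v_{10} = 20807;  v_{11} = 76326.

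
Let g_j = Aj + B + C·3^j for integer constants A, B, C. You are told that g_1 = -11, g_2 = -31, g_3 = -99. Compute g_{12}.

-2125719

At j = 1, 2, 3: A + B + 3C = -11; 2A + B + 9C = -31; 3A + B + 27C = -99.
Subtracting the first from the second: A + 6C = -20.
Subtracting the second from the third: A + 18C = -68.
Solving: C = -4, A = 4, then B = -3.
Hence g_{12} = 4·12 + (-3) + (-4)·531441 = -2125719.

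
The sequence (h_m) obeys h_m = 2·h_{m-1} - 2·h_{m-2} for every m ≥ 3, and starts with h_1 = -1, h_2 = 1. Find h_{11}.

64

Compute successive terms:
h_3 = 4; h_4 = 6; h_5 = 4; h_6 = -4; h_7 = -16; h_8 = -24; h_9 = -16; h_{10} = 16; h_{11} = 64.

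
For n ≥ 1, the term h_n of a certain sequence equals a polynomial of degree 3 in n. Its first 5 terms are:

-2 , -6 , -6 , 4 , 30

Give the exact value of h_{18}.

1st diffs: -4, 0, 10, 26.
2nd diffs: 4, 10, 16.
3rd diffs: 6, 6 (constant).
Newton forward-difference form: h_n = -2 + (-4)·C(n-1,1) + 4·C(n-1,2) + 6·C(n-1,3).
At n = 18: n-1 = 17, so h_{18} = -2 - 68 + 544 + 4080 = 4554.

4554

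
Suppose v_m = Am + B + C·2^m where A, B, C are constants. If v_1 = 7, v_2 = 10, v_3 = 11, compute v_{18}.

At m = 1, 2, 3: A + B + 2C = 7; 2A + B + 4C = 10; 3A + B + 8C = 11.
Subtracting the first from the second: A + 2C = 3.
Subtracting the second from the third: A + 4C = 1.
Solving: C = -1, A = 5, then B = 4.
So v_m = 5·m + 4 + (-1)·2^m; at m=18 this is -262050.

-262050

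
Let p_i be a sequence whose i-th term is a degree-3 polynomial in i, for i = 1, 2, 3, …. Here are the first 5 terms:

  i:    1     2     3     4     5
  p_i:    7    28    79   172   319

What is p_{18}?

1st diffs: 21, 51, 93, 147.
2nd diffs: 30, 42, 54.
3rd diffs: 12, 12 (constant).
So p_i = 2i^3 + 3i^2 - 2i + 4.
Evaluating at i = 18 gives p_{18} = 12604.

12604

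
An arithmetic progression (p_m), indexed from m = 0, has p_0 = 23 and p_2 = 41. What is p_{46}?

Common difference d = (41 - 23) / (2 - 0) = 9.
p_m = 23 + (m - 0)·9.
p_{46} = 23 + 46·9 = 437.

437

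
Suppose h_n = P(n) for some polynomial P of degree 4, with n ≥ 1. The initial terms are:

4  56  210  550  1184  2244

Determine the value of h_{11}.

1st diffs: 52, 154, 340, 634, 1060.
2nd diffs: 102, 186, 294, 426.
3rd diffs: 84, 108, 132.
4th diffs: 24, 24 (constant).
So h_n = n^4 + 4n^3 + 2n^2 + 3n - 6.
Evaluating at n = 11 gives h_{11} = 20234.

20234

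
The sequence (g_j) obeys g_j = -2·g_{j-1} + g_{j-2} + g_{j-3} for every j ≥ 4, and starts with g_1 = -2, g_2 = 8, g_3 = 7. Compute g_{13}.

Step forward from the initial values:
g_4 = -8  g_5 = 31  g_6 = -63  g_7 = 149  g_8 = -330  g_9 = 746  g_{10} = -1673  g_{11} = 3762  g_{12} = -8451  g_{13} = 18991.

18991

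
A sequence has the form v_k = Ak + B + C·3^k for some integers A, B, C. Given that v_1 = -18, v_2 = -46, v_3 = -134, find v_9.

Write the equations: A + B + 3C = -18; 2A + B + 9C = -46; 3A + B + 27C = -134.
Subtracting the first from the second: A + 6C = -28.
Subtracting the second from the third: A + 18C = -88.
Solving: C = -5, A = 2, then B = -5.
So v_k = 2·k + (-5) + (-5)·3^k; at k=9 this is -98402.

-98402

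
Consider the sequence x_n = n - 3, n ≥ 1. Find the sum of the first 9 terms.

Over n = 1..9: Σn = 45.
Total = (1)·45 + (-3)·9 = 18.

18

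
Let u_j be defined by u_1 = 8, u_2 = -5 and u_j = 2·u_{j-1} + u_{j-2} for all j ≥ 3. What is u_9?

Step forward from the initial values:
u_3 = -2;  u_4 = -9;  u_5 = -20;  u_6 = -49;  u_7 = -118;  u_8 = -285;  u_9 = -688.

-688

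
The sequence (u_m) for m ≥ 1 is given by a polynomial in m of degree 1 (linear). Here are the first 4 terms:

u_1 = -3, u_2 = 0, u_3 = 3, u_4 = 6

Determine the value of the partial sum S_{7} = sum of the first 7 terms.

42

1st diffs: 3, 3, 3 (constant).
So u_m = 3m - 6.
Continuing: 9, 12, 15.
Summing m = 1..7 (7 terms) gives 42.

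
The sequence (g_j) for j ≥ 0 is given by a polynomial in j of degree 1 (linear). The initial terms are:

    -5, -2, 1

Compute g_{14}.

37

1st diffs: 3, 3 (constant).
So g_j = 3j - 5.
Evaluating at j = 14 gives g_{14} = 37.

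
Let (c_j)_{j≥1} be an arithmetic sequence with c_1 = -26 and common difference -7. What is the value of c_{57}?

c_j = -26 + (j - 1)·(-7).
c_{57} = -26 + 56·(-7) = -418.

-418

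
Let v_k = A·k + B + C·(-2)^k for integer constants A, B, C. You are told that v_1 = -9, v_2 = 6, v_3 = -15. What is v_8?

The three given values yield: A + B - 2C = -9; 2A + B + 4C = 6; 3A + B - 8C = -15.
Subtracting the first from the second: A + 6C = 15.
Subtracting the second from the third: A - 12C = -21.
Solving: C = 2, A = 3, then B = -8.
Hence v_8 = 3·8 + (-8) + 2·256 = 528.

528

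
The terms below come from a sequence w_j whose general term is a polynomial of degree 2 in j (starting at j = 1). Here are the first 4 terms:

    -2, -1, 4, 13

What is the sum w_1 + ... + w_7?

1st diffs: 1, 5, 9.
2nd diffs: 4, 4 (constant).
Newton forward-difference form: w_j = -2 + 1·C(j-1,1) + 4·C(j-1,2).
Continuing: 26, 43, 64.
Summing j = 1..7 (7 terms) gives 147.

147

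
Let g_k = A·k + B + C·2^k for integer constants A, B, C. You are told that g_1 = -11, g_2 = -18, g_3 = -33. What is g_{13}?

Write the equations: A + B + 2C = -11; 2A + B + 4C = -18; 3A + B + 8C = -33.
Subtracting the first from the second: A + 2C = -7.
Subtracting the second from the third: A + 4C = -15.
Solving: C = -4, A = 1, then B = -4.
Hence g_{13} = 1·13 + (-4) + (-4)·8192 = -32759.

-32759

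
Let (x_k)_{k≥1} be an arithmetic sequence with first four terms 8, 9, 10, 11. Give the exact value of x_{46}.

53

Common difference d = 1.
x_k = 8 + (k - 1)·1.
x_{46} = 8 + 45·1 = 53.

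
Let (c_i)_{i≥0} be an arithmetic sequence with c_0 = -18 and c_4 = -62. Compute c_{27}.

Common difference d = (-62 - (-18)) / (4 - 0) = -11.
c_i = -18 + (i - 0)·(-11).
c_{27} = -18 + 27·(-11) = -315.

-315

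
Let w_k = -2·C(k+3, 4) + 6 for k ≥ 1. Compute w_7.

C(10, 4) = 210, so w_7 = -414.

-414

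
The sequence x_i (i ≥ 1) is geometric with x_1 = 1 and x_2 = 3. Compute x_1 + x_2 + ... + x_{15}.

Common ratio r = 3.
x_i = 1·3^(i-1).
S = 1·(3^15 - 1)/(3 - 1) = 1·(14348907 - 1)/(2) = 7174453.

7174453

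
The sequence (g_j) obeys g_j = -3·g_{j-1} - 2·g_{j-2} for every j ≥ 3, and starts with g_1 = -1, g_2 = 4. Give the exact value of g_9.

-766

g_3 = -10, g_4 = 22, g_5 = -46, g_6 = 94, g_7 = -190, g_8 = 382, g_9 = -766.
(Characteristic roots are -1 and -2.)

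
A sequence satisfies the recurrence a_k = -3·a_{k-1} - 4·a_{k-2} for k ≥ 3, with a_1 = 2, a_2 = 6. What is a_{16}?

-210186

Compute successive terms:
a_3 = -26, a_4 = 54, a_5 = -58, …, a_{13} = -25018, a_{14} = 18006, a_{15} = 46054, a_{16} = -210186.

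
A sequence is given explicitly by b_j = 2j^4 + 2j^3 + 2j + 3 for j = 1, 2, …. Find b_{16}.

b_{16} = 2·16^4 + 2·16^3 + 2·16 + 3 = 139299.

139299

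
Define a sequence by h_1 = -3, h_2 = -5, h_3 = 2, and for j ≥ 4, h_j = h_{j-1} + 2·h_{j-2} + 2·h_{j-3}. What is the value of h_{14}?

Applying the relation repeatedly:
h_4 = -14  h_5 = -20  h_6 = -44  …  h_{11} = -2840  h_{12} = -6456  h_{13} = -14648  h_{14} = -33240.

-33240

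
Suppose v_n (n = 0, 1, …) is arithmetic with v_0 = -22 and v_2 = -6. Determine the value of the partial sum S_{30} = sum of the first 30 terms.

Common difference d = (-6 - (-22)) / (2 - 0) = 8.
v_n = -22 + (n - 0)·8.
v_{29} = 210; S = 30·(-22 + 210)/2 = 2820.

2820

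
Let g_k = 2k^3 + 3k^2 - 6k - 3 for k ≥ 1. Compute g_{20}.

17077

g_{20} = 2·20^3 + 3·20^2 - 6·20 - 3 = 17077.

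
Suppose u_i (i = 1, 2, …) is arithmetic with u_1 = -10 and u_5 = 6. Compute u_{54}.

Common difference d = (6 - (-10)) / (5 - 1) = 4.
u_i = -10 + (i - 1)·4.
u_{54} = -10 + 53·4 = 202.

202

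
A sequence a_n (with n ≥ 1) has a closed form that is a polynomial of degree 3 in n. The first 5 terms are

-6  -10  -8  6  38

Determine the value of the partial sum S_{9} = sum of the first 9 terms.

1st diffs: -4, 2, 14, 32.
2nd diffs: 6, 12, 18.
3rd diffs: 6, 6 (constant).
Newton forward-difference form: a_n = -6 + (-4)·C(n-1,1) + 6·C(n-1,2) + 6·C(n-1,3).
Continuing: 94, 180, 302, 466.
Summing n = 1..9 (9 terms) gives 1062.

1062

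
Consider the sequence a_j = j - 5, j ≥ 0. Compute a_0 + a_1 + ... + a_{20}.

Over j = 0..20: Σj = 210.
Total = (1)·210 + (-5)·21 = 105.

105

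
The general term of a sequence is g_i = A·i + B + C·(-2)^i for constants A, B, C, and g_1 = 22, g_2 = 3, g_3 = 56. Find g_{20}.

Write the equations: A + B - 2C = 22; 2A + B + 4C = 3; 3A + B - 8C = 56.
Subtracting the first from the second: A + 6C = -19.
Subtracting the second from the third: A - 12C = 53.
Solving: C = -4, A = 5, then B = 9.
Hence g_{20} = 5·20 + 9 + (-4)·1048576 = -4194195.

-4194195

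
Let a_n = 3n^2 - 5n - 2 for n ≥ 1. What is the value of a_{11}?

a_{11} = 3·11^2 - 5·11 - 2 = 306.

306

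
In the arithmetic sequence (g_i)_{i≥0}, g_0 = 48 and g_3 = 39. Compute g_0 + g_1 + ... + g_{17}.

Common difference d = (39 - 48) / (3 - 0) = -3.
g_i = 48 + (i - 0)·(-3).
g_{17} = -3; S = 18·(48 + (-3))/2 = 405.

405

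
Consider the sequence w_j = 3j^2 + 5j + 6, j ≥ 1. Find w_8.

238

w_8 = 3·8^2 + 5·8 + 6 = 238.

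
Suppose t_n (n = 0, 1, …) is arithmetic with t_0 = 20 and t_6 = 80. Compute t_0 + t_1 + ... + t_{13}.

1190

Common difference d = (80 - 20) / (6 - 0) = 10.
t_n = 20 + (n - 0)·10.
t_{13} = 150; S = 14·(20 + 150)/2 = 1190.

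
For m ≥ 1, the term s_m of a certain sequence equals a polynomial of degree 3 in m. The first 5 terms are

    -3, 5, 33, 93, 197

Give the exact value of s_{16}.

1st diffs: 8, 28, 60, 104.
2nd diffs: 20, 32, 44.
3rd diffs: 12, 12 (constant).
So s_m = 2m^3 - 2m^2 - 3.
Evaluating at m = 16 gives s_{16} = 7677.

7677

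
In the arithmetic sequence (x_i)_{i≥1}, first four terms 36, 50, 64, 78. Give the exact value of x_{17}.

Common difference d = 14.
x_i = 36 + (i - 1)·14.
x_{17} = 36 + 16·14 = 260.

260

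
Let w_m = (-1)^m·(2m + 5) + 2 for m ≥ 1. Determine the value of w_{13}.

(-1)^13 = -1; 2m + 5 at m=13 is 31; so w_{13} = -29.

-29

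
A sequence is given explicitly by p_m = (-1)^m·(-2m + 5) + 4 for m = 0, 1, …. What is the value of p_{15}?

(-1)^15 = -1; -2m + 5 at m=15 is -25; so p_{15} = 29.

29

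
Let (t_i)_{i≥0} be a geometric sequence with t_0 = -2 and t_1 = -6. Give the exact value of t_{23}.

-188286357654

Common ratio r = 3.
t_i = (-2)·3^(i-0).
t_{23} = (-2)·3^23 = -188286357654.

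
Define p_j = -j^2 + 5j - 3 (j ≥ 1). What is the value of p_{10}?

-53

p_{10} = -1·10^2 + 5·10 - 3 = -53.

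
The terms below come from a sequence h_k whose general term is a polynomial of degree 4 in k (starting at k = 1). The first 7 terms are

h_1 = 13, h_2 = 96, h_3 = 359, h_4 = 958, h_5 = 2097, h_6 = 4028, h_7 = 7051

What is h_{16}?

156658

1st diffs: 83, 263, 599, 1139, 1931, 3023.
2nd diffs: 180, 336, 540, 792, 1092.
3rd diffs: 156, 204, 252, 300.
4th diffs: 48, 48, 48 (constant).
So h_k = 2k^4 + 6k^3 + 4k^2 - k + 2.
Evaluating at k = 16 gives h_{16} = 156658.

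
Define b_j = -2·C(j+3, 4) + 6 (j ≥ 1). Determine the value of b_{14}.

C(17, 4) = 2380, so b_{14} = -4754.

-4754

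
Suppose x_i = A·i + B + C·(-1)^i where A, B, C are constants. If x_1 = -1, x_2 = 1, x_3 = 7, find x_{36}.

137

At i = 1, 2, 3: A + B - C = -1; 2A + B + C = 1; 3A + B - C = 7.
Subtracting the first from the second: A + 2C = 2.
Subtracting the second from the third: A - 2C = 6.
Solving: C = -1, A = 4, then B = -6.
Hence x_{36} = 4·36 + (-6) + (-1)·1 = 137.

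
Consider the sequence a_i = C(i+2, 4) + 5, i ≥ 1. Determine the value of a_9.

335

C(11, 4) = 330, so a_9 = 335.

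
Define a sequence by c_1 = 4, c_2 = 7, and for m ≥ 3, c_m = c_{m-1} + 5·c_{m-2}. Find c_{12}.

Step forward from the initial values:
c_3 = 27;  c_4 = 62;  c_5 = 197;  c_6 = 507;  c_7 = 1492;  c_8 = 4027;  c_9 = 11487;  c_{10} = 31622;  c_{11} = 89057;  c_{12} = 247167.

247167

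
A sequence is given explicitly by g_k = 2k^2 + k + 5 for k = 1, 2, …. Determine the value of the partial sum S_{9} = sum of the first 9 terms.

660

Over k = 1..9: Σk = 45, Σk² = 285.
Total = (2)·285 + (1)·45 + (5)·9 = 660.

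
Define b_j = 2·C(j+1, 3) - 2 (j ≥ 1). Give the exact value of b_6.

68

C(7, 3) = 35, so b_6 = 68.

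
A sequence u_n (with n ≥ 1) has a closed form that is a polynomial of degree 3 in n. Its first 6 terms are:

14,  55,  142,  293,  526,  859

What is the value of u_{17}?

16270

1st diffs: 41, 87, 151, 233, 333.
2nd diffs: 46, 64, 82, 100.
3rd diffs: 18, 18, 18 (constant).
Newton forward-difference form: u_n = 14 + 41·C(n-1,1) + 46·C(n-1,2) + 18·C(n-1,3).
At n = 17: n-1 = 16, so u_{17} = 14 + 656 + 5520 + 10080 = 16270.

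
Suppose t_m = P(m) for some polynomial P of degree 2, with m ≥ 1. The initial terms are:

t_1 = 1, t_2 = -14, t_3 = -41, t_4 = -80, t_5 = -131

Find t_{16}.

1st diffs: -15, -27, -39, -51.
2nd diffs: -12, -12, -12 (constant).
Newton forward-difference form: t_m = 1 + (-15)·C(m-1,1) + (-12)·C(m-1,2).
At m = 16: m-1 = 15, so t_{16} = 1 - 225 - 1260 = -1484.

-1484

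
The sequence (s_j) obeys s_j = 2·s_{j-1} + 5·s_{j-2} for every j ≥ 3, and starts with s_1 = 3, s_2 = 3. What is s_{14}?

14685843

Compute successive terms:
s_3 = 21;  s_4 = 57;  s_5 = 219;  …;  s_{11} = 357861;  s_{12} = 1234137;  s_{13} = 4257579;  s_{14} = 14685843.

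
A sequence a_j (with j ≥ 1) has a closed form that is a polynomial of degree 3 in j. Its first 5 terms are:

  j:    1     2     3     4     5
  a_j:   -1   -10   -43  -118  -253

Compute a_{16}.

-10846

1st diffs: -9, -33, -75, -135.
2nd diffs: -24, -42, -60.
3rd diffs: -18, -18 (constant).
So a_j = -3j^3 + 6j^2 - 6j + 2.
Evaluating at j = 16 gives a_{16} = -10846.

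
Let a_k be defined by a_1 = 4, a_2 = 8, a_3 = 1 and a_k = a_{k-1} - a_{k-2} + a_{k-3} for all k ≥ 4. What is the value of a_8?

-3

Step forward from the initial values:
a_4 = -3  a_5 = 4  a_6 = 8  a_7 = 1  a_8 = -3.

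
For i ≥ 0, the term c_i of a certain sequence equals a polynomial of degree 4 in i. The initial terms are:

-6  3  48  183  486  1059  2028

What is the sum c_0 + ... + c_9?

22053

1st diffs: 9, 45, 135, 303, 573, 969.
2nd diffs: 36, 90, 168, 270, 396.
3rd diffs: 54, 78, 102, 126.
4th diffs: 24, 24, 24 (constant).
So c_i = i^4 + 3i^3 + 2i^2 + 3i - 6.
Continuing: 3543, 5778, 8931.
Summing i = 0..9 (10 terms) gives 22053.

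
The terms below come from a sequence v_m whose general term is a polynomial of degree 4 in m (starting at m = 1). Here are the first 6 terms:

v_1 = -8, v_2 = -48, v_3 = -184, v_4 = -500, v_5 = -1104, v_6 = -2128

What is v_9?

1st diffs: -40, -136, -316, -604, -1024.
2nd diffs: -96, -180, -288, -420.
3rd diffs: -84, -108, -132.
4th diffs: -24, -24 (constant).
Newton forward-difference form: v_m = -8 + (-40)·C(m-1,1) + (-96)·C(m-1,2) + (-84)·C(m-1,3) + (-24)·C(m-1,4).
At m = 9: m-1 = 8, so v_9 = -8 - 320 - 2688 - 4704 - 1680 = -9400.

-9400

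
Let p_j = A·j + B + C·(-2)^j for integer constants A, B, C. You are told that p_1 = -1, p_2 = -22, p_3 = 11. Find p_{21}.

Plug in j = 1, 2, 3: A + B - 2C = -1; 2A + B + 4C = -22; 3A + B - 8C = 11.
Subtracting the first from the second: A + 6C = -21.
Subtracting the second from the third: A - 12C = 33.
Solving: C = -3, A = -3, then B = -4.
So p_j = -3·j + (-4) + (-3)·(-2)^j; at j=21 this is 6291389.

6291389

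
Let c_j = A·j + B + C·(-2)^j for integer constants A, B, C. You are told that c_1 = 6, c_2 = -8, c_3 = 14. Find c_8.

Plug in j = 1, 2, 3: A + B - 2C = 6; 2A + B + 4C = -8; 3A + B - 8C = 14.
Subtracting the first from the second: A + 6C = -14.
Subtracting the second from the third: A - 12C = 22.
Solving: C = -2, A = -2, then B = 4.
Therefore c_8 = -16 + 4 + (-2)·256 = -524.

-524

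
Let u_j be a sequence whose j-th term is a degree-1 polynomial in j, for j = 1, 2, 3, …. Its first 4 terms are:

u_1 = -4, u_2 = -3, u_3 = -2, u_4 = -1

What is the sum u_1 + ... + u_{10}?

1st diffs: 1, 1, 1 (constant).
So u_j = j - 5.
Continuing: …, 0, 1, 2, 3, …, u_{10} = 5.
Summing j = 1..10 (10 terms) gives 5.

5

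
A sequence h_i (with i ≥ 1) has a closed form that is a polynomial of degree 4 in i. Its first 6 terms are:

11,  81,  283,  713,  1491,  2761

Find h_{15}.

71971

1st diffs: 70, 202, 430, 778, 1270.
2nd diffs: 132, 228, 348, 492.
3rd diffs: 96, 120, 144.
4th diffs: 24, 24 (constant).
Newton forward-difference form: h_i = 11 + 70·C(i-1,1) + 132·C(i-1,2) + 96·C(i-1,3) + 24·C(i-1,4).
At i = 15: i-1 = 14, so h_{15} = 11 + 980 + 12012 + 34944 + 24024 = 71971.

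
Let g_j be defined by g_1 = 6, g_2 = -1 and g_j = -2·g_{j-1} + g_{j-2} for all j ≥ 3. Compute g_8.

Compute successive terms:
g_3 = 8;  g_4 = -17;  g_5 = 42;  g_6 = -101;  g_7 = 244;  g_8 = -589.

-589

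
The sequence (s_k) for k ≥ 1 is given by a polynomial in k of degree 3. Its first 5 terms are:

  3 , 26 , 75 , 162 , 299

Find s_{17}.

1st diffs: 23, 49, 87, 137.
2nd diffs: 26, 38, 50.
3rd diffs: 12, 12 (constant).
So s_k = 2k^3 + k^2 + 6k - 6.
Evaluating at k = 17 gives s_{17} = 10211.

10211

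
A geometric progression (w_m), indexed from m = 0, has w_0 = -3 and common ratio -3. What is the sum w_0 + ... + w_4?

-183

w_m = (-3)·(-3)^(m-0).
S = (-3)·((-3)^5 - 1)/(-3 - 1) = (-3)·(-243 - 1)/(-4) = -183.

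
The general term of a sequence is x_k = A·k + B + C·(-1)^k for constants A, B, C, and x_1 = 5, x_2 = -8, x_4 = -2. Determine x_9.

The three given values yield: A + B - C = 5; 2A + B + C = -8; 4A + B + C = -2.
Subtracting the first from the second: A + 2C = -13.
Subtracting the second from the third: 2A = 6.
Solving: C = -8, A = 3, then B = -6.
So x_k = 3·k + (-6) + (-8)·(-1)^k; at k=9 this is 29.

29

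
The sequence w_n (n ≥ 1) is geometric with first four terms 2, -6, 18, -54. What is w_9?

13122

Common ratio r = -3.
w_n = 2·(-3)^(n-1).
w_9 = 2·(-3)^8 = 13122.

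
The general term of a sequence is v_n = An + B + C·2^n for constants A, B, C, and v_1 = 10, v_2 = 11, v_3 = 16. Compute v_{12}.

8165

The three given values yield: A + B + 2C = 10; 2A + B + 4C = 11; 3A + B + 8C = 16.
Subtracting the first from the second: A + 2C = 1.
Subtracting the second from the third: A + 4C = 5.
Solving: C = 2, A = -3, then B = 9.
Hence v_{12} = -3·12 + 9 + 2·4096 = 8165.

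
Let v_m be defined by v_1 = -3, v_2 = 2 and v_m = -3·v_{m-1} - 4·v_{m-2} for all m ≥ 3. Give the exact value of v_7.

-42

v_3 = 6; v_4 = -26; v_5 = 54; v_6 = -58; v_7 = -42.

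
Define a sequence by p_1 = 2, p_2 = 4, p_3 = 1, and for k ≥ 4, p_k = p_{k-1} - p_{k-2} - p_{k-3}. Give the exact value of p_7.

Compute successive terms:
p_4 = -5;  p_5 = -10;  p_6 = -6;  p_7 = 9.

9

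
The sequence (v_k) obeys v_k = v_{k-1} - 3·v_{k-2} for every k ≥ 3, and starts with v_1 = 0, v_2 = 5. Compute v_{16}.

Compute successive terms:
v_3 = 5, v_4 = -10, v_5 = -25, …, v_{13} = 800, v_{14} = -2995, v_{15} = -5395, v_{16} = 3590.

3590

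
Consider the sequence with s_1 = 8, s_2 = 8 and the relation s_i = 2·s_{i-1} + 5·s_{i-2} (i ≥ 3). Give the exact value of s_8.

Applying the relation repeatedly:
s_3 = 56  s_4 = 152  s_5 = 584  s_6 = 1928  s_7 = 6776  s_8 = 23192.

23192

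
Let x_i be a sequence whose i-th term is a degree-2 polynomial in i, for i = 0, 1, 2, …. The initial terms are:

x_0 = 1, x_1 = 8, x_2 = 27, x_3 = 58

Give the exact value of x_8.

1st diffs: 7, 19, 31.
2nd diffs: 12, 12 (constant).
So x_i = 6i^2 + i + 1.
Evaluating at i = 8 gives x_8 = 393.

393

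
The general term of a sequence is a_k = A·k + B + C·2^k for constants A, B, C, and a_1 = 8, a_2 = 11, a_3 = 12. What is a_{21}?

At k = 1, 2, 3: A + B + 2C = 8; 2A + B + 4C = 11; 3A + B + 8C = 12.
Subtracting the first from the second: A + 2C = 3.
Subtracting the second from the third: A + 4C = 1.
Solving: C = -1, A = 5, then B = 5.
Therefore a_{21} = 105 + 5 + (-1)·2097152 = -2097042.

-2097042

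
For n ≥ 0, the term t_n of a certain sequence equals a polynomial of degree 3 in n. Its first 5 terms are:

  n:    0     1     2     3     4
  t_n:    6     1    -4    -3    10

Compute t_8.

302

1st diffs: -5, -5, 1, 13.
2nd diffs: 0, 6, 12.
3rd diffs: 6, 6 (constant).
Newton forward-difference form: t_n = 6 + (-5)·C(n,1) + 6·C(n,3).
At n = 8: n = 8, so t_8 = 6 - 40 + 336 = 302.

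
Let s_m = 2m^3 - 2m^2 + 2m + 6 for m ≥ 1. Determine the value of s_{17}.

s_{17} = 2·17^3 - 2·17^2 + 2·17 + 6 = 9288.

9288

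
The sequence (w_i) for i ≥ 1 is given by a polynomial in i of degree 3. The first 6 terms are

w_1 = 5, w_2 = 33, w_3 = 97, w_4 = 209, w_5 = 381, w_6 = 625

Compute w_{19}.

15809

1st diffs: 28, 64, 112, 172, 244.
2nd diffs: 36, 48, 60, 72.
3rd diffs: 12, 12, 12 (constant).
Newton forward-difference form: w_i = 5 + 28·C(i-1,1) + 36·C(i-1,2) + 12·C(i-1,3).
At i = 19: i-1 = 18, so w_{19} = 5 + 504 + 5508 + 9792 = 15809.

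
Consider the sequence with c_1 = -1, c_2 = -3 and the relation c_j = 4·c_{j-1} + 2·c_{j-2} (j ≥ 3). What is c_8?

Applying the relation repeatedly:
c_3 = -14  c_4 = -62  c_5 = -276  c_6 = -1228  c_7 = -5464  c_8 = -24312.

-24312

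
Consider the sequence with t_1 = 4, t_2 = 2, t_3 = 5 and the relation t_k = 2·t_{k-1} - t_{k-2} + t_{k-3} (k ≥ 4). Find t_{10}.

Step forward from the initial values:
t_4 = 12;  t_5 = 21;  t_6 = 35;  t_7 = 61;  t_8 = 108;  t_9 = 190;  t_{10} = 333.

333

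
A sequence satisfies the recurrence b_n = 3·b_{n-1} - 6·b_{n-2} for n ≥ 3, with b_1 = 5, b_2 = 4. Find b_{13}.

71442

Step forward from the initial values:
b_3 = -18, b_4 = -78, b_5 = -126, …, b_{10} = -10854, b_{11} = -41310, b_{12} = -58806, b_{13} = 71442.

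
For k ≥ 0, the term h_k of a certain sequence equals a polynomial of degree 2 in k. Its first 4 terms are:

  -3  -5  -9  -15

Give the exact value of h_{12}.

1st diffs: -2, -4, -6.
2nd diffs: -2, -2 (constant).
Newton forward-difference form: h_k = -3 + (-2)·C(k,1) + (-2)·C(k,2).
At k = 12: k = 12, so h_{12} = -3 - 24 - 132 = -159.

-159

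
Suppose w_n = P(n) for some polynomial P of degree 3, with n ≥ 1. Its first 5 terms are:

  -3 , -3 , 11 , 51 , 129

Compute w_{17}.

8397

1st diffs: 0, 14, 40, 78.
2nd diffs: 14, 26, 38.
3rd diffs: 12, 12 (constant).
So w_n = 2n^3 - 5n^2 + n - 1.
Evaluating at n = 17 gives w_{17} = 8397.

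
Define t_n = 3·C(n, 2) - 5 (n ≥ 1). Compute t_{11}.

C(11, 2) = 55, so t_{11} = 160.

160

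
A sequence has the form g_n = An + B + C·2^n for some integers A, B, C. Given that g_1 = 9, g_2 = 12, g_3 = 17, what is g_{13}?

8211

The three given values yield: A + B + 2C = 9; 2A + B + 4C = 12; 3A + B + 8C = 17.
Subtracting the first from the second: A + 2C = 3.
Subtracting the second from the third: A + 4C = 5.
Solving: C = 1, A = 1, then B = 6.
Therefore g_{13} = 13 + 6 + 1·8192 = 8211.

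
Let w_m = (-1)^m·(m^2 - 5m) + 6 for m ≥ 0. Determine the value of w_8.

30

(-1)^8 = 1; m^2 - 5m at m=8 is 24; so w_8 = 30.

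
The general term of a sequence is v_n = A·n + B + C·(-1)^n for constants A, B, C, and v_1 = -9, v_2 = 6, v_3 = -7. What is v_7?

-3

Plug in n = 1, 2, 3: A + B - C = -9; 2A + B + C = 6; 3A + B - C = -7.
Subtracting the first from the second: A + 2C = 15.
Subtracting the second from the third: A - 2C = -13.
Solving: C = 7, A = 1, then B = -3.
Therefore v_7 = 7 + (-3) + 7·(-1) = -3.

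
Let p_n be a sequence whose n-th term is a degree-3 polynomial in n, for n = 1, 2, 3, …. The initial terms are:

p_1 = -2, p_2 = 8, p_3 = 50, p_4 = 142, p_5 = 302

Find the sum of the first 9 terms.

1st diffs: 10, 42, 92, 160.
2nd diffs: 32, 50, 68.
3rd diffs: 18, 18 (constant).
So p_n = 3n^3 - 2n^2 - 5n + 2.
Continuing: 548, 898, 1370, 1982.
Summing n = 1..9 (9 terms) gives 5298.

5298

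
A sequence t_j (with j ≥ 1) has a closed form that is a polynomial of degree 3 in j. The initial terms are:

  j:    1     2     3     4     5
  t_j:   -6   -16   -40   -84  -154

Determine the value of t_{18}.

1st diffs: -10, -24, -44, -70.
2nd diffs: -14, -20, -26.
3rd diffs: -6, -6 (constant).
So t_j = -j^3 - j^2 - 4.
Evaluating at j = 18 gives t_{18} = -6160.

-6160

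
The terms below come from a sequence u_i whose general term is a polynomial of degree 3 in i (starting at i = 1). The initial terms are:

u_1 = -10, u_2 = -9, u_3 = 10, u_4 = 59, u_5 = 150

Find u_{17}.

8886

1st diffs: 1, 19, 49, 91.
2nd diffs: 18, 30, 42.
3rd diffs: 12, 12 (constant).
So u_i = 2i^3 - 3i^2 - 4i - 5.
Evaluating at i = 17 gives u_{17} = 8886.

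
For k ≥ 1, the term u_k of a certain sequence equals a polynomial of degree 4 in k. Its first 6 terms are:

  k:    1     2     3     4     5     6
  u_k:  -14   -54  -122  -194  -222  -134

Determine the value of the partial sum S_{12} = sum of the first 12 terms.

1st diffs: -40, -68, -72, -28, 88.
2nd diffs: -28, -4, 44, 116.
3rd diffs: 24, 48, 72.
4th diffs: 24, 24 (constant).
Newton forward-difference form: u_k = -14 + (-40)·C(k-1,1) + (-28)·C(k-1,2) + 24·C(k-1,3) + 24·C(k-1,4).
Continuing: …, 166, 798, 1906, 3658, …, u_{12} = 9886.
Summing k = 1..12 (12 terms) gives 21920.

21920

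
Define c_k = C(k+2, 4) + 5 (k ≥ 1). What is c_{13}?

1370

C(15, 4) = 1365, so c_{13} = 1370.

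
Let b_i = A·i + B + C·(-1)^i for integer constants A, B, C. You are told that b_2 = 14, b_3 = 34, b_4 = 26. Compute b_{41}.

262

Plug in i = 2, 3, 4: 2A + B + C = 14; 3A + B - C = 34; 4A + B + C = 26.
Subtracting the first from the second: A - 2C = 20.
Subtracting the second from the third: A + 2C = -8.
Solving: C = -7, A = 6, then B = 9.
Hence b_{41} = 6·41 + 9 + (-7)·(-1) = 262.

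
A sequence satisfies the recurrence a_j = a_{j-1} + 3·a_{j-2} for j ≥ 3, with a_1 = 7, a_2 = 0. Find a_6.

147

Step forward from the initial values:
a_3 = 21;  a_4 = 21;  a_5 = 84;  a_6 = 147.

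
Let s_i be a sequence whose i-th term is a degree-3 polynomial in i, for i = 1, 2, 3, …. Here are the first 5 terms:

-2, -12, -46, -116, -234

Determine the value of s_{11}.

1st diffs: -10, -34, -70, -118.
2nd diffs: -24, -36, -48.
3rd diffs: -12, -12 (constant).
Newton forward-difference form: s_i = -2 + (-10)·C(i-1,1) + (-24)·C(i-1,2) + (-12)·C(i-1,3).
At i = 11: i-1 = 10, so s_{11} = -2 - 100 - 1080 - 1440 = -2622.

-2622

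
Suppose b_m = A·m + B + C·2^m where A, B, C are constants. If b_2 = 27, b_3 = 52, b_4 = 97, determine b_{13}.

41022

At m = 2, 3, 4: 2A + B + 4C = 27; 3A + B + 8C = 52; 4A + B + 16C = 97.
Subtracting the first from the second: A + 4C = 25.
Subtracting the second from the third: A + 8C = 45.
Solving: C = 5, A = 5, then B = -3.
Therefore b_{13} = 65 + (-3) + 5·8192 = 41022.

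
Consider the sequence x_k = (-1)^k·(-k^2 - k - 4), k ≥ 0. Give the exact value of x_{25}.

654

(-1)^25 = -1; -k^2 - k - 4 at k=25 is -654; so x_{25} = 654.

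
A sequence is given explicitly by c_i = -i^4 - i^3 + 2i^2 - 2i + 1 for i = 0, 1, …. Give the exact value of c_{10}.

-10819

c_{10} = -1·10^4 - 1·10^3 + 2·10^2 - 2·10 + 1 = -10819.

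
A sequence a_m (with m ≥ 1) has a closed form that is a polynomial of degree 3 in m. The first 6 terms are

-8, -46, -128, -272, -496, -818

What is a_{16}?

-13388

1st diffs: -38, -82, -144, -224, -322.
2nd diffs: -44, -62, -80, -98.
3rd diffs: -18, -18, -18 (constant).
Newton forward-difference form: a_m = -8 + (-38)·C(m-1,1) + (-44)·C(m-1,2) + (-18)·C(m-1,3).
At m = 16: m-1 = 15, so a_{16} = -8 - 570 - 4620 - 8190 = -13388.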